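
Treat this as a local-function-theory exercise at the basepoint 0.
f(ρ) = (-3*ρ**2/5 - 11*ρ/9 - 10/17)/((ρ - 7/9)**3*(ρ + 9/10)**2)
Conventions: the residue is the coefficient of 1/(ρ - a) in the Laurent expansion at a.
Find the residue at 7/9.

The residue is -179935020/8838055217.

At the order-3 pole 7/9 set g(ρ) = (ρ - (7/9))^3*f(ρ) = (-3*ρ**2/5 - 11*ρ/9 - 10/17)/(ρ + 9/10)**2.
Order-3 pole: residue = g''(a)/2; g''(7/9) = -359870040/8838055217, so the residue is -179935020/8838055217.


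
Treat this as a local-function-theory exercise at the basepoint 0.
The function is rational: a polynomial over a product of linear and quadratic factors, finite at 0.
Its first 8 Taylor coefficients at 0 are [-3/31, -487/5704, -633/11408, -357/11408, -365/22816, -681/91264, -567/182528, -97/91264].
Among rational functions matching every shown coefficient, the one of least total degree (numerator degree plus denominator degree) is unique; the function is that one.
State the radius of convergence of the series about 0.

The radius of convergence is 2.

No rational of total degree below 4 reproduces all 8 coefficients; solving the [1/3] Pade equations on them gives f(ω) = (24/31 - 11*ω/23)/(ω - 2)**3, whose expansion matches every shown term.
Denominator factor (ω - 2)^3: pole of order 3 at 2, modulus 2.
The radius of convergence is the smallest modulus among the singular points: 2.


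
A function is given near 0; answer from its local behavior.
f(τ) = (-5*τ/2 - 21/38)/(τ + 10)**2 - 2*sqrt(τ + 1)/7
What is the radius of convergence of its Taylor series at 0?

The radius of convergence is 1.

Denominator factor (τ + 10)^2: pole of order 2 at -10, modulus 10.
Branch term (-2/7)*sqrt(1 - τ/(-1)): its argument vanishes at τ = -1, a square-root branch point, modulus 1.
The radius of convergence is the smallest modulus among the singular points: 1.


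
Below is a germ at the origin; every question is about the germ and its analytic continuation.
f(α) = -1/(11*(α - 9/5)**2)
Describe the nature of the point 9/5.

The point is a pole of order 2.

The denominator factor α - 9/5 vanishes at 9/5 and appears to the power 2; the numerator there equals -1/11, nonzero, and no other factor vanishes.
Hence a pole whose order is the multiplicity, 2.


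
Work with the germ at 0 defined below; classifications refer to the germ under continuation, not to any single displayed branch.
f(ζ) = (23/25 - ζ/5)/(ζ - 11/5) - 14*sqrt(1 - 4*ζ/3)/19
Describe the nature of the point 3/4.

The term (-14/19)*sqrt(1 - ζ/(3/4)) has argument 1 - 3/4/(3/4) = 0 at 3/4: a square-root (algebraic, two-sheeted) branch point; the remaining terms are analytic or single-valued there.

The point is an algebraic (square-root) branch point.


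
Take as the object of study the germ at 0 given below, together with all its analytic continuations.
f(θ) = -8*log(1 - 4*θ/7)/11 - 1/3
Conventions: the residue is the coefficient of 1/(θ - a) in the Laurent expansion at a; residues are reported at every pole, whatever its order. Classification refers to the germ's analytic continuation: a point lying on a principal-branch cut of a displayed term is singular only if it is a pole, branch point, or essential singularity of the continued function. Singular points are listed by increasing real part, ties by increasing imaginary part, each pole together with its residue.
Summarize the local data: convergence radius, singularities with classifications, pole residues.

Radius of convergence at 0: 7/4.
At 7/4: a logarithmic branch point.

Branch term (-8/11)*log(1 - θ/(7/4)): its argument vanishes at θ = 7/4, a logarithmic branch point, modulus 7/4.
The radius of convergence is the smallest modulus among the singular points: 7/4.


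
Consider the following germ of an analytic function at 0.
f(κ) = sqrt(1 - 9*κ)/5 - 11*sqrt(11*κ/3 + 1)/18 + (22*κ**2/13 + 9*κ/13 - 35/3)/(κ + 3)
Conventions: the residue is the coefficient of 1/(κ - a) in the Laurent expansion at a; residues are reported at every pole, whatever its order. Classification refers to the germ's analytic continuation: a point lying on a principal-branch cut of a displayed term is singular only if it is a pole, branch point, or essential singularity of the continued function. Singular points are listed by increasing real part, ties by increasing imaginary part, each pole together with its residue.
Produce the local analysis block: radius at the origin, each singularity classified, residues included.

Denominator factor (κ + 3): pole of order 1 at -3, modulus 3.
Branch term (1/5)*sqrt(1 - κ/(1/9)): its argument vanishes at κ = 1/9, a square-root branch point, modulus 1/9.
Branch term (-11/18)*sqrt(1 - κ/(-3/11)): its argument vanishes at κ = -3/11, a square-root branch point, modulus 3/11.
The radius of convergence is the smallest modulus among the singular points: 1/9.
The branch terms are analytic at -3 and contribute nothing to the residue; only the rational part matters.
At the order-1 pole -3 set g(κ) = (κ - (-3))*(rational part) = 22*κ**2/13 + 9*κ/13 - 35/3.
Simple pole: residue = g(a) at a = -3, which is 58/39.
List the singular points by increasing real part (a conjugate pair: the negative imaginary part first).

Radius of convergence at 0: 1/9.
At -3: a pole of order 1; residue 58/39.
At -3/11: an algebraic (square-root) branch point.
At 1/9: an algebraic (square-root) branch point.


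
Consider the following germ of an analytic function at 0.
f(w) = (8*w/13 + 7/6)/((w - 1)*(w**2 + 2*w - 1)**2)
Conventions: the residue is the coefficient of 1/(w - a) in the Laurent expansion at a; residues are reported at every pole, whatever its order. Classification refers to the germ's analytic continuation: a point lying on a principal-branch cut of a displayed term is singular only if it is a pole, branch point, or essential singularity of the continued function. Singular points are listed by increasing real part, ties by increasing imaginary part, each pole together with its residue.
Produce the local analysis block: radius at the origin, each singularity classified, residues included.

Radius of convergence at 0: -1 + sqrt(2).
At -1 - sqrt(2): a pole of order 2; residue -139/624 + (187/1248)*sqrt(2).
At -1 + sqrt(2): a pole of order 2; residue -139/624 - (187/1248)*sqrt(2).
At 1: a pole of order 1; residue 139/312.


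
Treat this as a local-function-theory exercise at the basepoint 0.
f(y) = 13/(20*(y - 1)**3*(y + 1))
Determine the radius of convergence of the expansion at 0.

The radius of convergence is 1.

Denominator factor (y + 1): pole of order 1 at -1, modulus 1.
Denominator factor (y - 1)^3: pole of order 3 at 1, modulus 1.
The radius of convergence is the smallest modulus among the singular points: 1.


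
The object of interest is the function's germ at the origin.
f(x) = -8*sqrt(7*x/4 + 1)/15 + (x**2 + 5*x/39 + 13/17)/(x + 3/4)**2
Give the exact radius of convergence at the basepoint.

The radius of convergence is 4/7.

Denominator factor (x + 3/4)^2: pole of order 2 at -3/4, modulus 3/4.
Branch term (-8/15)*sqrt(1 - x/(-4/7)): its argument vanishes at x = -4/7, a square-root branch point, modulus 4/7.
The radius of convergence is the smallest modulus among the singular points: 4/7.


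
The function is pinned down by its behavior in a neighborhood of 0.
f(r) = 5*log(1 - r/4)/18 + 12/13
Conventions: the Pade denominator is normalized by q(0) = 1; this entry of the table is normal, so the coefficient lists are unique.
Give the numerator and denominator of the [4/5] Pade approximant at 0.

The Pade approximant has numerator coefficients [12/13, -1582585/2734056, 24426235/196852032, -28536185/2755928448, 4966355/18897795072]; denominator coefficients [1, -29015/52578, 14345/140208, -3505/490728, 13045/94219776, 13/62813184].

Taylor coefficients needed (expand at 0): a_0 = 12/13, a_1 = -5/72, a_2 = -5/576, a_3 = -5/3456, a_4 = -5/18432, a_5 = -1/18432, a_6 = -5/442368, a_7 = -5/2064384, a_8 = -5/9437184, a_9 = -5/42467328.
Write the denominator as Q(r) = 1 + q1*r + q2*r^2 + q3*r^3 + q4*r^4 + q5*r^5. Requiring Q*f - P = O(r^10) with deg P <= 4 kills the coefficients of r^5..r^9 in Q*f:
  r^5: a_5 + q1*a_4 + q2*a_3 + q3*a_2 + q4*a_1 + q5*a_0 = 0, i.e. -1/18432 + (-5/18432)*q1 + (-5/3456)*q2 + (-5/576)*q3 + (-5/72)*q4 + (12/13)*q5 = 0.
  r^6: a_6 + q1*a_5 + q2*a_4 + q3*a_3 + q4*a_2 + q5*a_1 = 0, i.e. -5/442368 + (-1/18432)*q1 + (-5/18432)*q2 + (-5/3456)*q3 + (-5/576)*q4 + (-5/72)*q5 = 0.
  r^7: a_7 + q1*a_6 + q2*a_5 + q3*a_4 + q4*a_3 + q5*a_2 = 0, i.e. -5/2064384 + (-5/442368)*q1 + (-1/18432)*q2 + (-5/18432)*q3 + (-5/3456)*q4 + (-5/576)*q5 = 0.
  r^8: a_8 + q1*a_7 + q2*a_6 + q3*a_5 + q4*a_4 + q5*a_3 = 0, i.e. -5/9437184 + (-5/2064384)*q1 + (-5/442368)*q2 + (-1/18432)*q3 + (-5/18432)*q4 + (-5/3456)*q5 = 0.
  r^9: a_9 + q1*a_8 + q2*a_7 + q3*a_6 + q4*a_5 + q5*a_4 = 0, i.e. -5/42467328 + (-5/9437184)*q1 + (-5/2064384)*q2 + (-5/442368)*q3 + (-1/18432)*q4 + (-5/18432)*q5 = 0.
Solving this linear system: q1 = -29015/52578, q2 = 14345/140208, q3 = -3505/490728, q4 = 13045/94219776, q5 = 13/62813184.
The numerator is Q*f truncated at degree 4: P0 = a_0 = 12/13; P1 = a_1 + q1*a_0 = -1582585/2734056; P2 = a_2 + q1*a_1 + q2*a_0 = 24426235/196852032; P3 = a_3 + q1*a_2 + q2*a_1 + q3*a_0 = -28536185/2755928448; P4 = a_4 + q1*a_3 + q2*a_2 + q3*a_1 + q4*a_0 = 4966355/18897795072.


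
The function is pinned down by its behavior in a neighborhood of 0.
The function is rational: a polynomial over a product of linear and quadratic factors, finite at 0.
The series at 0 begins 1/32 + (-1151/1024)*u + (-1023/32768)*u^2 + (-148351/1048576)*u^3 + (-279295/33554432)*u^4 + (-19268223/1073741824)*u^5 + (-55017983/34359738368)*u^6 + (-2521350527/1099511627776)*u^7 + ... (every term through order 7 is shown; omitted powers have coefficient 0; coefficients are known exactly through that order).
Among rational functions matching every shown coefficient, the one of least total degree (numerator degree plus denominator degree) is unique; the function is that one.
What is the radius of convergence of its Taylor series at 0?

The radius of convergence is -1/8 + (3/8)*sqrt(57).

No rational of total degree below 3 reproduces all 8 coefficients; solving the [1/2] Pade equations on them gives f(u) = (9*u - 1/4)/(u**2 + u/4 - 8), whose expansion matches every shown term.
Denominator factor (u**2 + u/4 - 8): discriminant 513/16, real irrational roots -1/8 + (3/8)*sqrt(57) and -1/8 - (3/8)*sqrt(57); poles of order 1, moduli -1/8 + (3/8)*sqrt(57) and 1/8 + (3/8)*sqrt(57).
The radius of convergence is the smallest modulus among the singular points: -1/8 + (3/8)*sqrt(57).


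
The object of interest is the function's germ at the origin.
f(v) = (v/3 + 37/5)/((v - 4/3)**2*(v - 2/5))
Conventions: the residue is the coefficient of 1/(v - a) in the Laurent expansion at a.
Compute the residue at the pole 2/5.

The residue is 1695/196.

At the order-1 pole 2/5 set g(v) = (v - (2/5))*f(v) = (v/3 + 37/5)/(v - 4/3)**2.
Simple pole: residue = g(a) at a = 2/5, which is 1695/196.


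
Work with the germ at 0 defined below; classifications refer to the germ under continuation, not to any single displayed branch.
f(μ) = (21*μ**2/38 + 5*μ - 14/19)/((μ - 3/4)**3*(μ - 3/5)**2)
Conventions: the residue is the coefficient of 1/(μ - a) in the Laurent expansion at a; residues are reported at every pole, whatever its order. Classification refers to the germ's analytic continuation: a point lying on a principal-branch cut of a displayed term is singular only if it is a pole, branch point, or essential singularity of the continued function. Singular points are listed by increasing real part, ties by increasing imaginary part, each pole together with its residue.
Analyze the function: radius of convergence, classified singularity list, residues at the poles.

Radius of convergence at 0: 3/5.
At 3/5: a pole of order 2; residue -8345600/513.
At 3/4: a pole of order 3; residue 8345600/513.

Denominator factor (μ - 3/5)^2: pole of order 2 at 3/5, modulus 3/5.
Denominator factor (μ - 3/4)^3: pole of order 3 at 3/4, modulus 3/4.
The radius of convergence is the smallest modulus among the singular points: 3/5.
At the order-2 pole 3/5 set g(μ) = (μ - (3/5))^2*f(μ) = (21*μ**2/38 + 5*μ - 14/19)/(μ - 3/4)**3.
Order-2 pole: residue = g'(a); g'(3/5) = -8345600/513, so the residue is -8345600/513.
At the order-3 pole 3/4 set g(μ) = (μ - (3/4))^3*f(μ) = (21*μ**2/38 + 5*μ - 14/19)/(μ - 3/5)**2.
Order-3 pole: residue = g''(a)/2; g''(3/4) = 16691200/513, so the residue is 8345600/513.
List the singular points by increasing real part (a conjugate pair: the negative imaginary part first).


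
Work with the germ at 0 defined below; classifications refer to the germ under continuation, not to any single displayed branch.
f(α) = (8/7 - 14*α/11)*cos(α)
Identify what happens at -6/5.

The point is a regular point.

There is no denominator, hence no pole anywhere.
The factor cos(α) is entire.
So the germ continues analytically to -6/5.


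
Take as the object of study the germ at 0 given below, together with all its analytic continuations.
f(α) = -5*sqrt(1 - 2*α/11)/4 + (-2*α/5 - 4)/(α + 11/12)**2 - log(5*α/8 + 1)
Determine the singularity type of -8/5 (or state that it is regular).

The term (-1)*log(1 - α/(-8/5)) has argument 1 - -8/5/(-8/5) = 0 at -8/5: a logarithmic (infinitely-sheeted) branch point; the remaining terms are analytic or single-valued there.

The point is a logarithmic branch point.


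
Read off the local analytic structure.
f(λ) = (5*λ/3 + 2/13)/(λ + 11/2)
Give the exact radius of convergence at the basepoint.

Denominator factor (λ + 11/2): pole of order 1 at -11/2, modulus 11/2.
The radius of convergence is the smallest modulus among the singular points: 11/2.

The radius of convergence is 11/2.


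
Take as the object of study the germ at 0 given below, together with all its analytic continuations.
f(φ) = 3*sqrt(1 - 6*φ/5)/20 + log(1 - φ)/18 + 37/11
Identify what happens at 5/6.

The term (3/20)*sqrt(1 - φ/(5/6)) has argument 1 - 5/6/(5/6) = 0 at 5/6: a square-root (algebraic, two-sheeted) branch point; the remaining terms are analytic or single-valued there.

The point is an algebraic (square-root) branch point.


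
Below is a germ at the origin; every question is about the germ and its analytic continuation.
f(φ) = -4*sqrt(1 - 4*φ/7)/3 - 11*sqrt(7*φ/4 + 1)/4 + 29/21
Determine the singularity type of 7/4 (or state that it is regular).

The point is an algebraic (square-root) branch point.

The term (-4/3)*sqrt(1 - φ/(7/4)) has argument 1 - 7/4/(7/4) = 0 at 7/4: a square-root (algebraic, two-sheeted) branch point; the remaining terms are analytic or single-valued there.


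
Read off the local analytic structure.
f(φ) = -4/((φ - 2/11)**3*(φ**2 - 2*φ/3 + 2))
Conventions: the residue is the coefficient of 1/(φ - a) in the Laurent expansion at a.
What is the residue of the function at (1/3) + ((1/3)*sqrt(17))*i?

The residue is (-43527693/83563846) - ((61352445/1420585382)*sqrt(17))*i.

The factor φ**2 - 2*φ/3 + 2 splits as (φ - a)(φ - a') with a = (1/3) + ((1/3)*sqrt(17))*i, a' = (1/3) - ((1/3)*sqrt(17))*i. At the order-1 pole a set g(φ) = (φ - a)*f(φ) = [-4/(φ - 2/11)**3] / (φ - a').
Simple pole: residue = g(a) at a = (1/3) + ((1/3)*sqrt(17))*i, which is (-43527693/83563846) - ((61352445/1420585382)*sqrt(17))*i.


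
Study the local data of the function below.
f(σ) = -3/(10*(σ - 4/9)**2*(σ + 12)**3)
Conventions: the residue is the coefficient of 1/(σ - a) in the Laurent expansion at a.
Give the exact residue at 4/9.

At the order-2 pole 4/9 set g(σ) = (σ - (4/9))^2*f(σ) = -3/(10*(σ + 12)**3).
Order-2 pole: residue = g'(a); g'(4/9) = 59049/1573519360, so the residue is 59049/1573519360.

The residue is 59049/1573519360.


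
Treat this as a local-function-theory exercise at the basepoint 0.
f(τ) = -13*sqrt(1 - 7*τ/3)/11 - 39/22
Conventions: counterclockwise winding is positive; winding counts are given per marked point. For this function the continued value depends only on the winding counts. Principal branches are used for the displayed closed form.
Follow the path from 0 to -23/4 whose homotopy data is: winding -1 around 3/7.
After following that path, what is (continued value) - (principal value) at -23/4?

Continued minus principal equals (13/33)*sqrt(519).

The rational part is single-valued and drops out of the difference; each branch term changes only by its own monodromy.
(-13/11)*sqrt(1 - τ/(3/7)): winding -1 is odd, the square root flips sign, contributing -2*(-13/11)*sqrt(1 - (-23/4)/(3/7)) = -2*(-13/11)*sqrt(173/12) = (13/33)*sqrt(519).
Summing the contributions at τ = -23/4 gives (13/33)*sqrt(519).


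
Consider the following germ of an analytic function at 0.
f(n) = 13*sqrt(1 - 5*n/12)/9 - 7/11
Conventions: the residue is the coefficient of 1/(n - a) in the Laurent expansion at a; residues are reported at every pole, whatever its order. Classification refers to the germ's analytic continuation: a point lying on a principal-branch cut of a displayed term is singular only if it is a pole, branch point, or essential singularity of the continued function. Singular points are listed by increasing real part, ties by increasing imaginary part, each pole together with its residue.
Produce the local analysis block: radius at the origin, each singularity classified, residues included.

Branch term (13/9)*sqrt(1 - n/(12/5)): its argument vanishes at n = 12/5, a square-root branch point, modulus 12/5.
The radius of convergence is the smallest modulus among the singular points: 12/5.

Radius of convergence at 0: 12/5.
At 12/5: an algebraic (square-root) branch point.


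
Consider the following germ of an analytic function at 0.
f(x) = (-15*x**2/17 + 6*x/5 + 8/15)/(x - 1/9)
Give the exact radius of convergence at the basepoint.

The radius of convergence is 1/9.

Denominator factor (x - 1/9): pole of order 1 at 1/9, modulus 1/9.
The radius of convergence is the smallest modulus among the singular points: 1/9.


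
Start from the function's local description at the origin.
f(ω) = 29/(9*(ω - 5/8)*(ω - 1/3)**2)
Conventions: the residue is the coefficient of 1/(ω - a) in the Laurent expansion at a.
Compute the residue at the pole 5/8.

The residue is 1856/49.

At the order-1 pole 5/8 set g(ω) = (ω - (5/8))*f(ω) = 29/(9*(ω - 1/3)**2).
Simple pole: residue = g(a) at a = 5/8, which is 1856/49.


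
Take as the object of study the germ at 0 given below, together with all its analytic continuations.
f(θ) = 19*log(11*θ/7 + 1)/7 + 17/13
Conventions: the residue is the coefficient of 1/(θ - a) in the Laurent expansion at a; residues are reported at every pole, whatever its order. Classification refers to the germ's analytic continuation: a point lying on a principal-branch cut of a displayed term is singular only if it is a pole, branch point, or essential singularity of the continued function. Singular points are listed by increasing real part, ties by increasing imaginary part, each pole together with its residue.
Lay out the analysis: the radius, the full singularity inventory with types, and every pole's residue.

Radius of convergence at 0: 7/11.
At -7/11: a logarithmic branch point.

Branch term (19/7)*log(1 - θ/(-7/11)): its argument vanishes at θ = -7/11, a logarithmic branch point, modulus 7/11.
The radius of convergence is the smallest modulus among the singular points: 7/11.


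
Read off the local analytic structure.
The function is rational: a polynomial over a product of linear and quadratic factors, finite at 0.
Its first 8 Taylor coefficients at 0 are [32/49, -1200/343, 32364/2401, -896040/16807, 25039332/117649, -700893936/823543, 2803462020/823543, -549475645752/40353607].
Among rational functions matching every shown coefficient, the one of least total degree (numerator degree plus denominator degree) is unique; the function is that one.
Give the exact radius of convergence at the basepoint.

The radius of convergence is 1/4.

No rational of total degree below 5 reproduces all 8 coefficients; solving the [2/3] Pade equations on them gives f(χ) = (-11*χ**2/7 - 4*χ/9 + 8/9)/((χ + 1/4)*(χ + 7/3)**2), whose expansion matches every shown term.
Denominator factor (χ + 7/3)^2: pole of order 2 at -7/3, modulus 7/3.
Denominator factor (χ + 1/4): pole of order 1 at -1/4, modulus 1/4.
The radius of convergence is the smallest modulus among the singular points: 1/4.


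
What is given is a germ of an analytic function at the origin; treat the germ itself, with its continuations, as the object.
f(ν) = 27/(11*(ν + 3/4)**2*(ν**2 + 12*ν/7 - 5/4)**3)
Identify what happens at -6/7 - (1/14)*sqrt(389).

The point is a pole of order 3.

The denominator factor ν**2 + 12*ν/7 - 5/4 vanishes at -6/7 - (1/14)*sqrt(389) and appears to the power 3; the numerator there equals 27/11, nonzero, and no other factor vanishes.
Hence a pole whose order is the multiplicity, 3.


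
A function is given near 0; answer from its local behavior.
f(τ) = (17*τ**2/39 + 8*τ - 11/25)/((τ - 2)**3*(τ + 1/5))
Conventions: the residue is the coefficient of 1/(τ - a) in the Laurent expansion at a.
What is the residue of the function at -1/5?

At the order-1 pole -1/5 set g(τ) = (τ - (-1/5))*f(τ) = (17*τ**2/39 + 8*τ - 11/25)/(τ - 2)**3.
Simple pole: residue = g(a) at a = -1/5, which is 9860/51909.

The residue is 9860/51909.


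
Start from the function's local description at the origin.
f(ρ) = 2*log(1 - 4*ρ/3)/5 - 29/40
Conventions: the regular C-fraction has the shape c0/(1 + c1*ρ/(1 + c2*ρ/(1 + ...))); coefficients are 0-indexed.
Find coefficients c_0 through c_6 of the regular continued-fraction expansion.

Taylor coefficients (expand at 0): a_0 = -29/40, a_1 = -8/15, a_2 = -16/45, a_3 = -128/405, a_4 = -128/405, a_5 = -2048/6075, a_6 = -4096/10935.
c0 = a_0 = -29/40. Peel one level at a time: if S = 1 + c*ρ/S' with S'(0) = 1, then c is the ρ-coefficient of S and S' = c*ρ/(S - 1).
S_1 = c0/f = 1 + (-64/87)*ρ + (128/2523)*ρ^2 + ...; c1 = -64/87.
S_2 = c1*ρ/(S_1 - 1) = 1 + (2/29)*ρ + (-4/27)*ρ^2 + ...; c2 = 2/29.
S_3 = c2*ρ/(S_2 - 1) = 1 + (58/27)*ρ + (4408/729)*ρ^2 + ...; c3 = 58/27.
S_4 = c3*ρ/(S_3 - 1) = 1 + (-76/27)*ρ + (-16/135)*ρ^2 + ...; c4 = -76/27.
S_5 = c4*ρ/(S_4 - 1) = 1 + (-4/95)*ρ + (-712/27075)*ρ^2 + ...; c5 = -4/95.
S_6 = c5*ρ/(S_5 - 1) = 1 + (-178/285)*ρ + ...; c6 = -178/285.

The regular C-fraction coefficients are [-29/40, -64/87, 2/29, 58/27, -76/27, -4/95, -178/285].


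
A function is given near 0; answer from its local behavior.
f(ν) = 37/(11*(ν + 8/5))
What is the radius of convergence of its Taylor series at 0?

Denominator factor (ν + 8/5): pole of order 1 at -8/5, modulus 8/5.
The radius of convergence is the smallest modulus among the singular points: 8/5.

The radius of convergence is 8/5.


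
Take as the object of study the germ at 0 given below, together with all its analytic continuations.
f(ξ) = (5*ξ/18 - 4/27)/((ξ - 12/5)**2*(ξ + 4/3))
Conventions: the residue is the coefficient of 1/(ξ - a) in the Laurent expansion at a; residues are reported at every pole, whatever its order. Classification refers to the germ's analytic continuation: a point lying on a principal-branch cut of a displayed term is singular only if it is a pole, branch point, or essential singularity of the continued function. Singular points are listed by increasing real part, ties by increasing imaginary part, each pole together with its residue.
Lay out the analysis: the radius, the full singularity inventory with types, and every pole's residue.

Radius of convergence at 0: 4/3.
At -4/3: a pole of order 1; residue -25/672.
At 12/5: a pole of order 2; residue 25/672.

Denominator factor (ξ - 12/5)^2: pole of order 2 at 12/5, modulus 12/5.
Denominator factor (ξ + 4/3): pole of order 1 at -4/3, modulus 4/3.
The radius of convergence is the smallest modulus among the singular points: 4/3.
At the order-1 pole -4/3 set g(ξ) = (ξ - (-4/3))*f(ξ) = (5*ξ/18 - 4/27)/(ξ - 12/5)**2.
Simple pole: residue = g(a) at a = -4/3, which is -25/672.
At the order-2 pole 12/5 set g(ξ) = (ξ - (12/5))^2*f(ξ) = (5*ξ/18 - 4/27)/(ξ + 4/3).
Order-2 pole: residue = g'(a); g'(12/5) = 25/672, so the residue is 25/672.
List the singular points by increasing real part (a conjugate pair: the negative imaginary part first).


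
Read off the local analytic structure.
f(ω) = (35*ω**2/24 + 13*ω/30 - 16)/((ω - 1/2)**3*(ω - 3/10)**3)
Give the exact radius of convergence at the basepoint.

Denominator factor (ω - 1/2)^3: pole of order 3 at 1/2, modulus 1/2.
Denominator factor (ω - 3/10)^3: pole of order 3 at 3/10, modulus 3/10.
The radius of convergence is the smallest modulus among the singular points: 3/10.

The radius of convergence is 3/10.


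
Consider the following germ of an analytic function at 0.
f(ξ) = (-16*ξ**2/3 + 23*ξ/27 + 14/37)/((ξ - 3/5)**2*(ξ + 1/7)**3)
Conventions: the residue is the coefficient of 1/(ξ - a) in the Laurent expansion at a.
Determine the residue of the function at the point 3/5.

At the order-2 pole 3/5 set g(ξ) = (ξ - (3/5))^2*f(ξ) = (-16*ξ**2/3 + 23*ξ/27 + 14/37)/(ξ + 1/7)**3.
Order-2 pole: residue = g'(a); g'(3/5) = -1544023075/456519024, so the residue is -1544023075/456519024.

The residue is -1544023075/456519024.


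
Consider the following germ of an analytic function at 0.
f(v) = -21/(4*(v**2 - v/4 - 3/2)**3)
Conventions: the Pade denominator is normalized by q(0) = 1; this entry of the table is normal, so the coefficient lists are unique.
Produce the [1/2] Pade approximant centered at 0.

The Pade approximant has numerator coefficients [14/9, -1001/1863]; denominator coefficients [1, 32/207, -865/414].

Taylor coefficients needed (expand at 0): a_0 = 14/9, a_1 = -7/9, a_2 = 91/27, a_3 = -1043/486.
Write the denominator as Q(v) = 1 + q1*v + q2*v^2. Requiring Q*f - P = O(v^4) with deg P <= 1 kills the coefficients of v^2..v^3 in Q*f:
  v^2: a_2 + q1*a_1 + q2*a_0 = 0, i.e. 91/27 + (-7/9)*q1 + (14/9)*q2 = 0.
  v^3: a_3 + q1*a_2 + q2*a_1 = 0, i.e. -1043/486 + (91/27)*q1 + (-7/9)*q2 = 0.
Solving this linear system: q1 = 32/207, q2 = -865/414.
The numerator is Q*f truncated at degree 1: P0 = a_0 = 14/9; P1 = a_1 + q1*a_0 = -1001/1863.


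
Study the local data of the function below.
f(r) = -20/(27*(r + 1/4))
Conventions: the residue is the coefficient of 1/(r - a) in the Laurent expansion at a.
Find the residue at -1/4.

The residue is -20/27.

At the order-1 pole -1/4 set g(r) = (r - (-1/4))*f(r) = -20/27.
Simple pole: residue = g(a) at a = -1/4, which is -20/27.


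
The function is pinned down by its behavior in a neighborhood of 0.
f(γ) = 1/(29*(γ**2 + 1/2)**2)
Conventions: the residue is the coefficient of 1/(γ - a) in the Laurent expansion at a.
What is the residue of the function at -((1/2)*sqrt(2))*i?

The residue is ((1/58)*sqrt(2))*i.

The factor γ**2 + 1/2 splits as (γ - a)(γ - a') with a = -((1/2)*sqrt(2))*i, a' = ((1/2)*sqrt(2))*i. At the order-2 pole a set g(γ) = (γ - a)^2*f(γ) = [1/29] / (γ - a')^2.
Order-2 pole: residue = g'(a); g'(-((1/2)*sqrt(2))*i) = ((1/58)*sqrt(2))*i, so the residue is ((1/58)*sqrt(2))*i.


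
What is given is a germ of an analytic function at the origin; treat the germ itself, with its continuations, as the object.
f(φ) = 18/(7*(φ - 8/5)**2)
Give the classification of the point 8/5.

The point is a pole of order 2.

The denominator factor φ - 8/5 vanishes at 8/5 and appears to the power 2; the numerator there equals 18/7, nonzero, and no other factor vanishes.
Hence a pole whose order is the multiplicity, 2.


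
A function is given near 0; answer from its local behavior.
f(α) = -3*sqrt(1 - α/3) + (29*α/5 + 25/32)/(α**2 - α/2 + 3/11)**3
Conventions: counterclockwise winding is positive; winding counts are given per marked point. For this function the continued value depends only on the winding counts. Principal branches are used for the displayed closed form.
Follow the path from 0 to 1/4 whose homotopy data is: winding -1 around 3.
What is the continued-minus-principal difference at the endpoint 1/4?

Continued minus principal equals sqrt(33).

The rational part is single-valued and drops out of the difference; each branch term changes only by its own monodromy.
(-3)*sqrt(1 - α/(3)): winding -1 is odd, the square root flips sign, contributing -2*(-3)*sqrt(1 - (1/4)/(3)) = -2*(-3)*sqrt(11/12) = sqrt(33).
Summing the contributions at α = 1/4 gives sqrt(33).


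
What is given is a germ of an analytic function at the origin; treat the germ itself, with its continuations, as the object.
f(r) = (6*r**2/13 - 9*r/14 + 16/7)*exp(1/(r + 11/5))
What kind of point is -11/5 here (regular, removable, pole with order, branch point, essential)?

The exponent 1/(r - (-11/5)) has a pole at -11/5, so exp(1/(r - (-11/5))) takes every nonzero value near it: an essential singularity (not a pole of any order).

The point is an essential singularity.


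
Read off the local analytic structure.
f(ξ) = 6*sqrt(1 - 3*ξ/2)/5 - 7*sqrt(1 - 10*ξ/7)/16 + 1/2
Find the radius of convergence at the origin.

The radius of convergence is 2/3.

Branch term (-7/16)*sqrt(1 - ξ/(7/10)): its argument vanishes at ξ = 7/10, a square-root branch point, modulus 7/10.
Branch term (6/5)*sqrt(1 - ξ/(2/3)): its argument vanishes at ξ = 2/3, a square-root branch point, modulus 2/3.
The radius of convergence is the smallest modulus among the singular points: 2/3.


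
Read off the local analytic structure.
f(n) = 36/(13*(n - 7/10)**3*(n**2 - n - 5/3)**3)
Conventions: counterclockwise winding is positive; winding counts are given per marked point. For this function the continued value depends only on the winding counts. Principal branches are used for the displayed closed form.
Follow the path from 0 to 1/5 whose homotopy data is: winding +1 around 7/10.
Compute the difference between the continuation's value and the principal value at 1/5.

Continued minus principal equals 0.

The function is rational, hence single-valued: continuing it around any pole returns the same value, so the difference is 0.


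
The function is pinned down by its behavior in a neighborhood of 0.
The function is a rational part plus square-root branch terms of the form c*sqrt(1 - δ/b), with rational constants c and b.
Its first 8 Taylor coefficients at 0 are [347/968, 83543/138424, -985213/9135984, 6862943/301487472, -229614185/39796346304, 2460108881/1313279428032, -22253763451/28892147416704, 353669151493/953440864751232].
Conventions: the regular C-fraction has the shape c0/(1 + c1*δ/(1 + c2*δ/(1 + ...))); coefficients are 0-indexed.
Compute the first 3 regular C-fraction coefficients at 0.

Taylor coefficients (read off): a_0 = 347/968, a_1 = 83543/138424, a_2 = -985213/9135984.
c0 = a_0 = 347/968. Peel one level at a time: if S = 1 + c*δ/S' with S'(0) = 1, then c is the δ-coefficient of S and S' = c*δ/(S - 1).
S_1 = c0/f = 1 + (-83543/49621)*δ + (382817297/122094726)*δ^2 + ...; c1 = -83543/49621.
S_2 = c1*δ/(S_1 - 1) = 1 + (4210990267/2261174838)*δ + ...; c2 = 4210990267/2261174838.

The regular C-fraction coefficients are [347/968, -83543/49621, 4210990267/2261174838].


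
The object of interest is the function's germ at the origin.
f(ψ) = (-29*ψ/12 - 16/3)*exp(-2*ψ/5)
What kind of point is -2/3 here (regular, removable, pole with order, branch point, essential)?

There is no denominator, hence no pole anywhere.
The factor exp(-2*ψ/5) is entire.
So the germ continues analytically to -2/3.

The point is a regular point.


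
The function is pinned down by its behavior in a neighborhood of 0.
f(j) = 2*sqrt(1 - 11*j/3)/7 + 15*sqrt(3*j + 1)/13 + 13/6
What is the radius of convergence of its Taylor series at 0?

Branch term (15/13)*sqrt(1 - j/(-1/3)): its argument vanishes at j = -1/3, a square-root branch point, modulus 1/3.
Branch term (2/7)*sqrt(1 - j/(3/11)): its argument vanishes at j = 3/11, a square-root branch point, modulus 3/11.
The radius of convergence is the smallest modulus among the singular points: 3/11.

The radius of convergence is 3/11.


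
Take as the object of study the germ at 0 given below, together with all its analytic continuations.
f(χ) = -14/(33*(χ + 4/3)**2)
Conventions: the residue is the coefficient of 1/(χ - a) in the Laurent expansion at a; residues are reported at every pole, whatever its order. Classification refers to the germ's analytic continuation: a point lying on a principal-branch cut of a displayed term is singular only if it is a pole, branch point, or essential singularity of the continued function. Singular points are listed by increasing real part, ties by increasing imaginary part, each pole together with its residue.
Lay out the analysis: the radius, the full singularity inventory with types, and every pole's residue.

Denominator factor (χ + 4/3)^2: pole of order 2 at -4/3, modulus 4/3.
The radius of convergence is the smallest modulus among the singular points: 4/3.
At the order-2 pole -4/3 set g(χ) = (χ - (-4/3))^2*f(χ) = -14/33.
Order-2 pole: residue = g'(a); g'(-4/3) = 0, so the residue is 0.

Radius of convergence at 0: 4/3.
At -4/3: a pole of order 2; residue 0.


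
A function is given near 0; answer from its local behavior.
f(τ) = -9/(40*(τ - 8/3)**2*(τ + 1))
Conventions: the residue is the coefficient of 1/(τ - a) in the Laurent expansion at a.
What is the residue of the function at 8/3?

The residue is 81/4840.

At the order-2 pole 8/3 set g(τ) = (τ - (8/3))^2*f(τ) = -9/(40*(τ + 1)).
Order-2 pole: residue = g'(a); g'(8/3) = 81/4840, so the residue is 81/4840.


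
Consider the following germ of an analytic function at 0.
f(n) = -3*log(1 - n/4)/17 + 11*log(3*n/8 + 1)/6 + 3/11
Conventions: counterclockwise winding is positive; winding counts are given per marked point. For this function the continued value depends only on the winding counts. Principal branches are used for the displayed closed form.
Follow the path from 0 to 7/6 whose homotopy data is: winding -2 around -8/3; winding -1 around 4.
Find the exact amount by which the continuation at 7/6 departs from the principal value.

The rational part is single-valued and drops out of the difference; each branch term changes only by its own monodromy.
(-3/17)*log(1 - n/(4)): each positive loop around 4 adds 2*pi*i to the log, so winding -1 contributes (-3/17)*(-1)*2*pi*i = (6/17)*pi*i.
(11/6)*log(1 - n/(-8/3)): each positive loop around -8/3 adds 2*pi*i to the log, so winding -2 contributes (11/6)*(-2)*2*pi*i = -(22/3)*pi*i.
Summing the contributions at n = 7/6 gives -(356/51)*pi*i.

Continued minus principal equals -(356/51)*pi*i.


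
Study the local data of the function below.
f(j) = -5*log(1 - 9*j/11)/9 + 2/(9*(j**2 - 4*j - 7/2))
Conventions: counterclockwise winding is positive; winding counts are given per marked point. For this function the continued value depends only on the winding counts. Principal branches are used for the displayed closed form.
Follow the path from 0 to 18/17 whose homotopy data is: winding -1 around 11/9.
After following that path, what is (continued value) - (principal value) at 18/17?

The rational part is single-valued and drops out of the difference; each branch term changes only by its own monodromy.
(-5/9)*log(1 - j/(11/9)): each positive loop around 11/9 adds 2*pi*i to the log, so winding -1 contributes (-5/9)*(-1)*2*pi*i = (10/9)*pi*i.
Summing the contributions at j = 18/17 gives (10/9)*pi*i.

Continued minus principal equals (10/9)*pi*i.


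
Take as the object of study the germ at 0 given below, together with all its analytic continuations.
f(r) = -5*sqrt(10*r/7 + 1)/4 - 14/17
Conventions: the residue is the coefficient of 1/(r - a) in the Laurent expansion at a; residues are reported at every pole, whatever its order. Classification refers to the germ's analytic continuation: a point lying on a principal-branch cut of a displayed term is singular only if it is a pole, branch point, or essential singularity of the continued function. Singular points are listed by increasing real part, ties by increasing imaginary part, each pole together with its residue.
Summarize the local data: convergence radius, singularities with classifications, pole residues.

Branch term (-5/4)*sqrt(1 - r/(-7/10)): its argument vanishes at r = -7/10, a square-root branch point, modulus 7/10.
The radius of convergence is the smallest modulus among the singular points: 7/10.

Radius of convergence at 0: 7/10.
At -7/10: an algebraic (square-root) branch point.


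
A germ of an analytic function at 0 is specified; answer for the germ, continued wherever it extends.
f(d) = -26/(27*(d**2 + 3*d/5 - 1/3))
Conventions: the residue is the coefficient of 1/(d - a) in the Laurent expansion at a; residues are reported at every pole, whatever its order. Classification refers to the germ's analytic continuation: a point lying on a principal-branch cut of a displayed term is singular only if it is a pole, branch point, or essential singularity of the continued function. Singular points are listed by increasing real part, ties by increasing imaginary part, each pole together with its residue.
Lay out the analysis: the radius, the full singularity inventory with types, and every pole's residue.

Denominator factor (d**2 + 3*d/5 - 1/3): discriminant 127/75, real irrational roots -3/10 + (1/30)*sqrt(381) and -3/10 - (1/30)*sqrt(381); poles of order 1, moduli -3/10 + (1/30)*sqrt(381) and 3/10 + (1/30)*sqrt(381).
The radius of convergence is the smallest modulus among the singular points: -3/10 + (1/30)*sqrt(381).
The factor d**2 + 3*d/5 - 1/3 splits as (d - a)(d - a') with a = -3/10 - (1/30)*sqrt(381), a' = -3/10 + (1/30)*sqrt(381). At the order-1 pole a set g(d) = (d - a)*f(d) = [-26/27] / (d - a').
Simple pole: residue = g(a) at a = -3/10 - (1/30)*sqrt(381), which is (130/3429)*sqrt(381).
The factor d**2 + 3*d/5 - 1/3 splits as (d - a)(d - a') with a = -3/10 + (1/30)*sqrt(381), a' = -3/10 - (1/30)*sqrt(381). At the order-1 pole a set g(d) = (d - a)*f(d) = [-26/27] / (d - a').
Simple pole: residue = g(a) at a = -3/10 + (1/30)*sqrt(381), which is -(130/3429)*sqrt(381).
List the singular points by increasing real part (a conjugate pair: the negative imaginary part first).

Radius of convergence at 0: -3/10 + (1/30)*sqrt(381).
At -3/10 - (1/30)*sqrt(381): a pole of order 1; residue (130/3429)*sqrt(381).
At -3/10 + (1/30)*sqrt(381): a pole of order 1; residue -(130/3429)*sqrt(381).


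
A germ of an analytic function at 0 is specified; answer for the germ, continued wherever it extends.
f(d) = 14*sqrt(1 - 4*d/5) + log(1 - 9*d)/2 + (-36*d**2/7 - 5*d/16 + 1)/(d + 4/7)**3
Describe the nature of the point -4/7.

The denominator factor d + 4/7 vanishes at -4/7 and appears to the power 3; the numerator there equals -687/1372, nonzero, and no other factor vanishes.
The branch terms are analytic at this point.
Hence a pole whose order is the multiplicity, 3.

The point is a pole of order 3.


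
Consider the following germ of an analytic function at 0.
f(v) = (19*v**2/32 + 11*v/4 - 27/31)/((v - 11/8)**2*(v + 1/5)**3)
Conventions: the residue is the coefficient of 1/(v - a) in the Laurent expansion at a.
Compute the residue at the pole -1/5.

At the order-3 pole -1/5 set g(v) = (v - (-1/5))^3*f(v) = (19*v**2/32 + 11*v/4 - 27/31)/(v - 11/8)**2.
Order-3 pole: residue = g''(a)/2; g''(-1/5) = 274881500/162780597, so the residue is 137440750/162780597.

The residue is 137440750/162780597.


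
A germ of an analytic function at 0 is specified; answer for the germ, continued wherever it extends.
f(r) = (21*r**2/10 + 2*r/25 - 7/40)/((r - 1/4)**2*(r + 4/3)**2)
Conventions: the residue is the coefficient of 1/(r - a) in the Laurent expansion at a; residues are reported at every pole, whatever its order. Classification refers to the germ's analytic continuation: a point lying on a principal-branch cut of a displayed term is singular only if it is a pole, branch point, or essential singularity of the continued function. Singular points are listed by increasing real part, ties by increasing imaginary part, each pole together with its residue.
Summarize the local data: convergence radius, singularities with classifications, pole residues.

Radius of convergence at 0: 1/4.
At -4/3: a pole of order 2; residue -4176/9025.
At 1/4: a pole of order 2; residue 4176/9025.

Denominator factor (r - 1/4)^2: pole of order 2 at 1/4, modulus 1/4.
Denominator factor (r + 4/3)^2: pole of order 2 at -4/3, modulus 4/3.
The radius of convergence is the smallest modulus among the singular points: 1/4.
At the order-2 pole -4/3 set g(r) = (r - (-4/3))^2*f(r) = (21*r**2/10 + 2*r/25 - 7/40)/(r - 1/4)**2.
Order-2 pole: residue = g'(a); g'(-4/3) = -4176/9025, so the residue is -4176/9025.
At the order-2 pole 1/4 set g(r) = (r - (1/4))^2*f(r) = (21*r**2/10 + 2*r/25 - 7/40)/(r + 4/3)**2.
Order-2 pole: residue = g'(a); g'(1/4) = 4176/9025, so the residue is 4176/9025.
List the singular points by increasing real part (a conjugate pair: the negative imaginary part first).
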